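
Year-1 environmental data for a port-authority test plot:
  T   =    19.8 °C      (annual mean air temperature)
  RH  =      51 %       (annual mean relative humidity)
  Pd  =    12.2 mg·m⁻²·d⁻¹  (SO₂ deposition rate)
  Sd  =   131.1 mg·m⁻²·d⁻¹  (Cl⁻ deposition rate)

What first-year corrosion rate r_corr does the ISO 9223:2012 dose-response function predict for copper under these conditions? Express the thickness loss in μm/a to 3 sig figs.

copper: temperature factor f = -0.080·(9.8) = -0.7840
  sulphur-dioxide contribution → 0.09398 μm/a
  chloride contribution → 0.6327 μm/a
  ⇒ r_corr(copper) = 0.7267 μm/a

r_corr = 0.727 μm/a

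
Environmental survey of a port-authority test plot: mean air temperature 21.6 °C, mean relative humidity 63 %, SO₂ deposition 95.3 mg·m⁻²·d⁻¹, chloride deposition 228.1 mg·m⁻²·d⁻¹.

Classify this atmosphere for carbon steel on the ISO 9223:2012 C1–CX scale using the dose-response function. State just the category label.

C5

carbon steel: T>10 °C ⇒ hinge -0.054·(21.6−10) = -0.6264
  sulphur-dioxide contribution → 35.67 μm/a
  chloride contribution → 56.07 μm/a
  total first-year rate 91.74 μm/a
Category bounds: 80…200 μm/a bracket r_corr ⇒ C5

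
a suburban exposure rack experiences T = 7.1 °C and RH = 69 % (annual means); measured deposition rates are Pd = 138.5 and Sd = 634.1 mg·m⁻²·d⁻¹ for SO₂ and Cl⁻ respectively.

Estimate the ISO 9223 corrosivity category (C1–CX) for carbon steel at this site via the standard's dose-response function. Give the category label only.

carbon steel: f(T) = +0.150·(T−10) [T≤10 °C] = -0.4350
  SO₂ term: 1.77·138.5^0.52·exp(0.02·69-0.4350) = 59.15
  Sd branch = 0.102·Sd^0.62·e^(0.033·RH+0.04·T) = 72.14 μm/a
  r_corr = 59.15 + 72.14 = 131.3 μm/a
ISO 9223 Table 2 (carbon steel): 80 < 131 ≤ 200 μm/a ⇒ C5

C5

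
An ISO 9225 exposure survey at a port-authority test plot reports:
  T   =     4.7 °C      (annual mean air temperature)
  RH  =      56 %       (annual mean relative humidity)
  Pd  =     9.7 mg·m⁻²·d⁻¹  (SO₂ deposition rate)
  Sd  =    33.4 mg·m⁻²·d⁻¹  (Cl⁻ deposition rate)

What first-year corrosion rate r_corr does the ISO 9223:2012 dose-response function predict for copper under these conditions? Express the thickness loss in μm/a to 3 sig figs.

r_corr = 0.383 μm/a

copper: temperature factor f = +0.126·(-5.3) = -0.6678
  sulphur-dioxide contribution → 0.1336 μm/a
  chloride contribution → 0.2499 μm/a
  ⇒ r_corr(copper) = 0.3834 μm/a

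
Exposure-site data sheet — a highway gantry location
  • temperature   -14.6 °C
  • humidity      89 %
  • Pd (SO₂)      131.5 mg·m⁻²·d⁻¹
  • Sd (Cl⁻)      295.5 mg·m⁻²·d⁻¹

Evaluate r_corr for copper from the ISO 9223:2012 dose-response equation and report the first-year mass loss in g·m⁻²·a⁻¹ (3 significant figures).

r_corr = 6.59 g·m⁻²·a⁻¹

copper: temperature factor f = +0.126·(-24.6) = -3.0996
  Pd branch = 0.0053·Pd^0.26·e^(0.059·RH+f) = 0.162 μm/a
  Sd branch = 0.01025·Sd^0.27·e^(0.036·RH+0.049·T) = 0.5735 μm/a
  sum: 0.162 + 0.5735 → r_corr = 0.7355 μm/a
Convert to mass loss: 0.7355 μm/a × 8.96 g/cm³ = 6.59 g·m⁻²·a⁻¹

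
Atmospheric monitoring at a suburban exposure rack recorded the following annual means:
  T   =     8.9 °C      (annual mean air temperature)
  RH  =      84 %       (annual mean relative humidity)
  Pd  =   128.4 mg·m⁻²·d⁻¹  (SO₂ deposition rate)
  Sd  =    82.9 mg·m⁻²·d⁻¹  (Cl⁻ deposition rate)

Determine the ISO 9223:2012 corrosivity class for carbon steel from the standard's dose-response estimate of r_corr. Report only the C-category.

carbon steel: temperature factor f = +0.150·(-1.1) = -0.1650
  Pd branch = 1.77·Pd^0.52·e^(0.02·RH+f) = 100.6 μm/a
  Sd branch = 0.102·Sd^0.62·e^(0.033·RH+0.04·T) = 36.02 μm/a
  sum: 100.6 + 36.02 → r_corr = 136.6 μm/a
137 μm/a falls in (80, 200] for carbon steel → category C5

C5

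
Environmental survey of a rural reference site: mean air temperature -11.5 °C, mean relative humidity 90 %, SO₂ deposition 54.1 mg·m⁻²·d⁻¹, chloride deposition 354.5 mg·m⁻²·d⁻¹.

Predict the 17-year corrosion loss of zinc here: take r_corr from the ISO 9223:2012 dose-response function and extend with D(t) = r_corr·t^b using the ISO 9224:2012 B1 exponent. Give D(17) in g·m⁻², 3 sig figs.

D(17) = 176 g·m⁻²

zinc: temperature factor f = +0.038·(-21.5) = -0.8170
  sulphur-dioxide contribution → 2.072 μm/a
  chloride contribution → 0.3841 μm/a
  ⇒ r_corr(zinc) = 2.456 μm/a
ISO 9224: D(t) = r_corr · t^b with b = 0.813 (zinc, B1)
  D(17) = 2.456 × 17^0.813 = 2.456 × 10.01 = 24.58 μm
  Mass loss = 24.58 μm × 7.14 g/cm³ = 175.5 g·m⁻²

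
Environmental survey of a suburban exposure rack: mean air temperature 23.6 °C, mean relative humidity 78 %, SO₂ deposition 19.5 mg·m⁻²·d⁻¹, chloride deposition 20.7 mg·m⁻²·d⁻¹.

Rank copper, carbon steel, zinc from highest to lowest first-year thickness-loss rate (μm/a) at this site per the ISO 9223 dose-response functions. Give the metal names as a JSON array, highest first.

["carbon steel", "zinc", "copper"]

copper: temperature factor f = -0.080·(13.6) = -1.0880
  sulphur-dioxide contribution → 0.3853 μm/a
  chloride contribution → 1.224 μm/a
  ⇒ r_corr(copper) = 1.609 μm/a
carbon steel: f(T) = -0.054·(T−10) [T>10 °C] = -0.7344
  sulphur-dioxide contribution → 18.94 μm/a
  chloride contribution → 22.51 μm/a
  ⇒ r_corr(carbon steel) = 41.45 μm/a
zinc: f(T) = -0.071·(T−10) [T>10 °C] = -0.9656
  sulphur-dioxide contribution → 0.6563 μm/a
  chloride contribution → 1.366 μm/a
  total first-year rate 2.022 μm/a
Ordering by μm/a: carbon steel (41.4) > zinc (2.02) > copper (1.61)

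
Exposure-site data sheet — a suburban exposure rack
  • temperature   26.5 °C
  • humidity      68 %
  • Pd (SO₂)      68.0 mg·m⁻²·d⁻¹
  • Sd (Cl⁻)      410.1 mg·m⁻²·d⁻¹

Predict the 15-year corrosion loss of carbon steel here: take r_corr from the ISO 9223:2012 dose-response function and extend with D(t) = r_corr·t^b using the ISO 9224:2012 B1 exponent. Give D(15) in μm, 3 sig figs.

carbon steel: temperature factor f = -0.054·(16.5) = -0.8910
  sulphur-dioxide contribution → 25.38 μm/a
  chloride contribution → 115.7 μm/a
  ⇒ r_corr(carbon steel) = 141.1 μm/a
Power-law: D(15) = r_corr · 15^0.523
  D(15) = 141.1 × 15^0.523 = 141.1 × 4.122 = 581.7 μm

D(15) = 582 μm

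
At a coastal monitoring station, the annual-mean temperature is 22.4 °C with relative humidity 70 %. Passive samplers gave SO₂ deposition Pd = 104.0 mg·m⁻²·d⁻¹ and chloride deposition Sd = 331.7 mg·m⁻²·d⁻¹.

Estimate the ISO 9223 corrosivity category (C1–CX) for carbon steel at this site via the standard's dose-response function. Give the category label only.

C5

carbon steel: temperature factor f = -0.054·(12.4) = -0.6696
  sulphur-dioxide contribution → 41.12 μm/a
  chloride contribution → 92 μm/a
  total first-year rate 133.1 μm/a
ISO 9223 Table 2 (carbon steel): 80 < 133 ≤ 200 μm/a ⇒ C5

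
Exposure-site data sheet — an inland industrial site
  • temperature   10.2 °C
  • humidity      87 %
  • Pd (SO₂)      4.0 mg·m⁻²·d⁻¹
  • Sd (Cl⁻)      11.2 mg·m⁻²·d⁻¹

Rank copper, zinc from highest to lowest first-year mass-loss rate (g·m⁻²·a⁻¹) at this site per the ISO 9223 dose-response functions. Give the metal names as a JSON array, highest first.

copper: temperature factor f = -0.080·(0.2) = -0.0160
  SO₂ term: 0.0053·4.0^0.26·exp(0.059·87-0.0160) = 1.268
  Cl⁻ term: 0.01025·11.2^0.27·exp(0.036·87+0.049·10.2) = 0.7435
  r_corr = 1.268 + 0.7435 = 2.011 μm/a
  mass loss = 2.011 μm/a × 8.96 g/cm³ = 18.02 g·m⁻²·a⁻¹
zinc: temperature factor f = -0.071·(0.2) = -0.0142
  SO₂ term: 0.0129·4.0^0.44·exp(0.046·87-0.0142) = 1.28
  Cl⁻ term: 0.0175·11.2^0.57·exp(0.008·87+0.085·10.2) = 0.3311
  sum: 1.28 + 0.3311 → r_corr = 1.612 μm/a
  mass loss = 1.612 μm/a × 7.14 g/cm³ = 11.51 g·m⁻²·a⁻¹
Ordering by g·m⁻²·a⁻¹: copper (18) > zinc (11.5)

["copper", "zinc"]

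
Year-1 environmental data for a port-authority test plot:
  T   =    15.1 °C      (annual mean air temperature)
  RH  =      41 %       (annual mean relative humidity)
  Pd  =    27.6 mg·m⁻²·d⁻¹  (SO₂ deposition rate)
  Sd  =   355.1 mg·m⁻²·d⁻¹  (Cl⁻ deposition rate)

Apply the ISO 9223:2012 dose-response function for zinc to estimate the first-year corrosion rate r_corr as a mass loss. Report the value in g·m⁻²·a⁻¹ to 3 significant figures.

zinc: T>10 °C ⇒ hinge -0.071·(15.1−10) = -0.3621
  SO₂ term: 0.0129·27.6^0.44·exp(0.046·41-0.3621) = 0.2549
  Sd branch = 0.0175·Sd^0.57·e^(0.008·RH+0.085·T) = 2.492 μm/a
  r_corr = 0.2549 + 2.492 = 2.747 μm/a
Convert to mass loss: 2.747 μm/a × 7.14 g/cm³ = 19.62 g·m⁻²·a⁻¹

r_corr = 19.6 g·m⁻²·a⁻¹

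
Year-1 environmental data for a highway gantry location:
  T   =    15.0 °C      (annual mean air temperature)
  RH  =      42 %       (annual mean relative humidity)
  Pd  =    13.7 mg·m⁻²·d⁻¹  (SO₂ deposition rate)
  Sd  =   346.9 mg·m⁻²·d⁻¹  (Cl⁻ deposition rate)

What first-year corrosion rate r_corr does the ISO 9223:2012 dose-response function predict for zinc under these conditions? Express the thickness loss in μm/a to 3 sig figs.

zinc: T>10 °C ⇒ hinge -0.071·(15.0−10) = -0.3550
  sulphur-dioxide contribution → 0.1975 μm/a
  chloride contribution → 2.458 μm/a
  total first-year rate 2.656 μm/a

r_corr = 2.66 μm/a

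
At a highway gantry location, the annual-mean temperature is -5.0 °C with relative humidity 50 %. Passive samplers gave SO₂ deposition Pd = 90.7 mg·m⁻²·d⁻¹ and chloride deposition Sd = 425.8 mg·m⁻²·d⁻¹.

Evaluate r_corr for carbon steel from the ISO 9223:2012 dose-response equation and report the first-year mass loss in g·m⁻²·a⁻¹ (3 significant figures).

r_corr = 187 g·m⁻²·a⁻¹

carbon steel: temperature factor f = +0.150·(-15.0) = -2.2500
  SO₂ term: 1.77·90.7^0.52·exp(0.02·50-2.2500) = 5.285
  Cl⁻ term: 0.102·425.8^0.62·exp(0.033·50+0.04·-5.0) = 18.55
  r_corr = 5.285 + 18.55 = 23.84 μm/a
Convert to mass loss: 23.84 μm/a × 7.85 g/cm³ = 187.1 g·m⁻²·a⁻¹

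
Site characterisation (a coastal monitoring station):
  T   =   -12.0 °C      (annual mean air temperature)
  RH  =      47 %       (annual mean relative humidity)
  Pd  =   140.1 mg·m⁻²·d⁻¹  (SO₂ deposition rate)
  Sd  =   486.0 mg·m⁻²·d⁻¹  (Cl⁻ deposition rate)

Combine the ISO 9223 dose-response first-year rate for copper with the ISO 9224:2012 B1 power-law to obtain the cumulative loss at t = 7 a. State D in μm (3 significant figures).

D(7) = 0.672 μm

copper: temperature factor f = +0.126·(-22.0) = -2.7720
  SO₂ term: 0.0053·140.1^0.26·exp(0.059·47-2.7720) = 0.01918
  Cl⁻ term: 0.01025·486.0^0.27·exp(0.036·47+0.049·-12.0) = 0.1643
  sum: 0.01918 + 0.1643 → r_corr = 0.1835 μm/a
Power-law: D(7) = r_corr · 7^0.667
  D(7) = 0.1835 × 7^0.667 = 0.1835 × 3.662 = 0.6718 μm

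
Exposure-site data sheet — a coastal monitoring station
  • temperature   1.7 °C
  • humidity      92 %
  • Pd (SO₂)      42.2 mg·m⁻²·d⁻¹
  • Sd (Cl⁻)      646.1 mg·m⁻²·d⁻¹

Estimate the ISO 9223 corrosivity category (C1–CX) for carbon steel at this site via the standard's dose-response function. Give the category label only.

C5

carbon steel: T≤10 °C ⇒ hinge +0.150·(1.7−10) = -1.2450
  sulphur-dioxide contribution → 22.47 μm/a
  chloride contribution → 125.6 μm/a
  ⇒ r_corr(carbon steel) = 148.1 μm/a
ISO 9223 Table 2 (carbon steel): 80 < 148 ≤ 200 μm/a ⇒ C5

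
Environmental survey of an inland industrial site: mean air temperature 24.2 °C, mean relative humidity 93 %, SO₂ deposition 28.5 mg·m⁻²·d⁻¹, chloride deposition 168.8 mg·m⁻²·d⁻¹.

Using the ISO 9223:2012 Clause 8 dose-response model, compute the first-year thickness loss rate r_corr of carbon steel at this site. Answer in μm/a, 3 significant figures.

carbon steel: T>10 °C ⇒ hinge -0.054·(24.2−10) = -0.7668
  Pd branch = 1.77·Pd^0.52·e^(0.02·RH+f) = 30.15 μm/a
  Cl⁻ term: 0.102·168.8^0.62·exp(0.033·93+0.04·24.2) = 138.9
  sum: 30.15 + 138.9 → r_corr = 169.1 μm/a

r_corr = 169 μm/a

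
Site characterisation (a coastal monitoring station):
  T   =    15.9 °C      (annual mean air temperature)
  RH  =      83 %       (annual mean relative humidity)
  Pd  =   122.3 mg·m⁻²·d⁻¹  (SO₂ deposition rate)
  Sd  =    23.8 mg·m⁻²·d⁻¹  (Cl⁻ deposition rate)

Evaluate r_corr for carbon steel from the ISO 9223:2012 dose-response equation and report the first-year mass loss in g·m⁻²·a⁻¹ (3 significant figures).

r_corr = 814 g·m⁻²·a⁻¹

carbon steel: temperature factor f = -0.054·(5.9) = -0.3186
  SO₂ term: 1.77·122.3^0.52·exp(0.02·83-0.3186) = 82.41
  Sd branch = 0.102·Sd^0.62·e^(0.033·RH+0.04·T) = 21.27 μm/a
  r_corr = 82.41 + 21.27 = 103.7 μm/a
Convert to mass loss: 103.7 μm/a × 7.85 g/cm³ = 813.9 g·m⁻²·a⁻¹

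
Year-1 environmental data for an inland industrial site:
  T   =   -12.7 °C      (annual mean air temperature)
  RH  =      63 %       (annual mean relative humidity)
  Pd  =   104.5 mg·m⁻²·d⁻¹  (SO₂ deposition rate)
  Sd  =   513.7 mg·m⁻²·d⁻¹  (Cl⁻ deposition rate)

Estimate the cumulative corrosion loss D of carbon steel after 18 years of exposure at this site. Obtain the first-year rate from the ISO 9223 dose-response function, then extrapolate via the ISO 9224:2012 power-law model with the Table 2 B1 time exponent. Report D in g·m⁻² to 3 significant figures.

D(18) = 920 g·m⁻²

carbon steel: T≤10 °C ⇒ hinge +0.150·(-12.7−10) = -3.4050
  Pd branch = 1.77·Pd^0.52·e^(0.02·RH+f) = 2.325 μm/a
  Cl⁻ term: 0.102·513.7^0.62·exp(0.033·63+0.04·-12.7) = 23.52
  r_corr = 2.325 + 23.52 = 25.85 μm/a
ISO 9224: D(t) = r_corr · t^b with b = 0.523 (carbon steel, B1)
  D(18) = 25.85 × 18^0.523 = 25.85 × 4.534 = 117.2 μm
  Mass loss = 117.2 μm × 7.85 g/cm³ = 920.1 g·m⁻²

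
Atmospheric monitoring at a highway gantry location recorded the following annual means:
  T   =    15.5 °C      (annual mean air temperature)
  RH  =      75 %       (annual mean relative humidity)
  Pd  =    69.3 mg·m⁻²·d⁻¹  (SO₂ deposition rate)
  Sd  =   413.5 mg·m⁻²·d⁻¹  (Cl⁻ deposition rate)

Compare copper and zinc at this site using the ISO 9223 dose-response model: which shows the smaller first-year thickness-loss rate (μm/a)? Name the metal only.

copper: f(T) = -0.080·(T−10) [T>10 °C] = -0.4400
  Pd branch = 0.0053·Pd^0.26·e^(0.059·RH+f) = 0.8581 μm/a
  Cl⁻ term: 0.01025·413.5^0.27·exp(0.036·75+0.049·15.5) = 1.658
  r_corr = 0.8581 + 1.658 = 2.516 μm/a
zinc: f(T) = -0.071·(T−10) [T>10 °C] = -0.3905
  Pd branch = 0.0129·Pd^0.44·e^(0.046·RH+f) = 1.775 μm/a
  Cl⁻ term: 0.0175·413.5^0.57·exp(0.008·75+0.085·15.5) = 3.691
  r_corr = 1.775 + 3.691 = 5.467 μm/a
Ordering by μm/a: zinc (5.47) > copper (2.52)

copper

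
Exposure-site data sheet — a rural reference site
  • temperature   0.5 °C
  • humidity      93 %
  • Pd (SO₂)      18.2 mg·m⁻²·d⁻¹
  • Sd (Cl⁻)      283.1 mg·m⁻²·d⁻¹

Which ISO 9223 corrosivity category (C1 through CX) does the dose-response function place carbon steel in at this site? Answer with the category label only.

carbon steel: f(T) = +0.150·(T−10) [T≤10 °C] = -1.4250
  Pd branch = 1.77·Pd^0.52·e^(0.02·RH+f) = 12.36 μm/a
  Sd branch = 0.102·Sd^0.62·e^(0.033·RH+0.04·T) = 74.19 μm/a
  sum: 12.36 + 74.19 → r_corr = 86.55 μm/a
ISO 9223 Table 2 (carbon steel): 80 < 86.6 ≤ 200 μm/a ⇒ C5

C5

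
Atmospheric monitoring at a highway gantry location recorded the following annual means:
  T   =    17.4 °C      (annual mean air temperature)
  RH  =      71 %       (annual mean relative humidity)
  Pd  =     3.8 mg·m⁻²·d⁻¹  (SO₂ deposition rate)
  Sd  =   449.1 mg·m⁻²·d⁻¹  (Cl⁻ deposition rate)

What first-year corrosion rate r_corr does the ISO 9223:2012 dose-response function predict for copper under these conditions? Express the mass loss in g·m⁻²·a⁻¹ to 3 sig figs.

r_corr = 16.9 g·m⁻²·a⁻¹

copper: temperature factor f = -0.080·(7.4) = -0.5920
  SO₂ term: 0.0053·3.8^0.26·exp(0.059·71-0.5920) = 0.2736
  Sd branch = 0.01025·Sd^0.27·e^(0.036·RH+0.049·T) = 1.611 μm/a
  sum: 0.2736 + 1.611 → r_corr = 1.885 μm/a
Convert to mass loss: 1.885 μm/a × 8.96 g/cm³ = 16.89 g·m⁻²·a⁻¹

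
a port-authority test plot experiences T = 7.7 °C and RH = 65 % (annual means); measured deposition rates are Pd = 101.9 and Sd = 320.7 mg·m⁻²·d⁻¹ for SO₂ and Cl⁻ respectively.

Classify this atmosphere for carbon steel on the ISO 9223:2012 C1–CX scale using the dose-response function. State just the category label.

carbon steel: f(T) = +0.150·(T−10) [T≤10 °C] = -0.3450
  SO₂ term: 1.77·101.9^0.52·exp(0.02·65-0.3450) = 50.93
  Cl⁻ term: 0.102·320.7^0.62·exp(0.033·65+0.04·7.7) = 42.43
  r_corr = 50.93 + 42.43 = 93.36 μm/a
93.4 μm/a falls in (80, 200] for carbon steel → category C5

C5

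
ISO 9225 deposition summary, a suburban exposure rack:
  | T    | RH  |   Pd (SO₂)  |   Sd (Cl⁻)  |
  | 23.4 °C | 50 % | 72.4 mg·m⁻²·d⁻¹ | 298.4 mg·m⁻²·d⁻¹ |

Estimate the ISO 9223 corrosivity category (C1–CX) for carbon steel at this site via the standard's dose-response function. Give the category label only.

carbon steel: temperature factor f = -0.054·(13.4) = -0.7236
  sulphur-dioxide contribution → 21.63 μm/a
  chloride contribution → 46.35 μm/a
  ⇒ r_corr(carbon steel) = 67.98 μm/a
68 μm/a falls in (50, 80] for carbon steel → category C4

C4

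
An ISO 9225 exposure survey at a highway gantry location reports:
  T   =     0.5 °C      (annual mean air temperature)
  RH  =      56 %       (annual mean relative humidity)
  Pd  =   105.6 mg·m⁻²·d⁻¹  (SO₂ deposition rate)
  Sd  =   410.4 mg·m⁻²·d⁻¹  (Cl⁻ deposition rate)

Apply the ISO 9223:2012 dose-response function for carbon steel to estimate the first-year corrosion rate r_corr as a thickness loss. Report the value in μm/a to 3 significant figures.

r_corr = 42.3 μm/a

carbon steel: temperature factor f = +0.150·(-9.5) = -1.4250
  Pd branch = 1.77·Pd^0.52·e^(0.02·RH+f) = 14.72 μm/a
  Cl⁻ term: 0.102·410.4^0.62·exp(0.033·56+0.04·0.5) = 27.55
  sum: 14.72 + 27.55 → r_corr = 42.26 μm/a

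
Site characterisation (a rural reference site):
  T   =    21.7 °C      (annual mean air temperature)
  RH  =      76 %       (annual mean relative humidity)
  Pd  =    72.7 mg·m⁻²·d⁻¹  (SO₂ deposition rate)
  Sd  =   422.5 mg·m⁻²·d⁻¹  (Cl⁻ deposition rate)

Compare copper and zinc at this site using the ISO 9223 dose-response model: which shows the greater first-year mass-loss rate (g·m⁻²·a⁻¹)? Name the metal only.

zinc

copper: T>10 °C ⇒ hinge -0.080·(21.7−10) = -0.9360
  sulphur-dioxide contribution → 0.5612 μm/a
  chloride contribution → 2.343 μm/a
  ⇒ r_corr(copper) = 2.904 μm/a
  mass loss = 2.904 μm/a × 8.96 g/cm³ = 26.02 g·m⁻²·a⁻¹
zinc: f(T) = -0.071·(T−10) [T>10 °C] = -0.8307
  sulphur-dioxide contribution → 1.222 μm/a
  chloride contribution → 6.381 μm/a
  total first-year rate 7.603 μm/a
  mass loss = 7.603 μm/a × 7.14 g/cm³ = 54.29 g·m⁻²·a⁻¹
Ordering by g·m⁻²·a⁻¹: zinc (54.3) > copper (26)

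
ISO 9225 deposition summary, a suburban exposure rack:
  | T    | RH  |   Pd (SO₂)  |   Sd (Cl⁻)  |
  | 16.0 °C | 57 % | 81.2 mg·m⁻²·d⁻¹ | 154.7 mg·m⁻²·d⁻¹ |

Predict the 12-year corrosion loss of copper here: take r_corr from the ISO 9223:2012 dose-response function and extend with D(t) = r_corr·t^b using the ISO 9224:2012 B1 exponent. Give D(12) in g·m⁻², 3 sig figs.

copper: temperature factor f = -0.080·(6.0) = -0.4800
  Pd branch = 0.0053·Pd^0.26·e^(0.059·RH+f) = 0.2971 μm/a
  Sd branch = 0.01025·Sd^0.27·e^(0.036·RH+0.049·T) = 0.6816 μm/a
  r_corr = 0.2971 + 0.6816 = 0.9787 μm/a
Long-term exponent b (ISO 9224 Table 2, B1) = 0.667
  D(12) = 0.9787 × 12^0.667 = 0.9787 × 5.246 = 5.134 μm
  Mass loss = 5.134 μm × 8.96 g/cm³ = 46 g·m⁻²

D(12) = 46.0 g·m⁻²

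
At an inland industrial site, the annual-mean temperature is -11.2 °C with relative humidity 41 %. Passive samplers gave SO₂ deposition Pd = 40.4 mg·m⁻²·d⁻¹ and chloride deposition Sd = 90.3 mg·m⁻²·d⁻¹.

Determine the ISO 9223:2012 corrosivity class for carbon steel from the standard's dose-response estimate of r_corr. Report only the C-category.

C2

carbon steel: T≤10 °C ⇒ hinge +0.150·(-11.2−10) = -3.1800
  Pd branch = 1.77·Pd^0.52·e^(0.02·RH+f) = 1.144 μm/a
  Sd branch = 0.102·Sd^0.62·e^(0.033·RH+0.04·T) = 4.113 μm/a
  sum: 1.144 + 4.113 → r_corr = 5.257 μm/a
ISO 9223 Table 2 (carbon steel): 1.3 < 5.26 ≤ 25 μm/a ⇒ C2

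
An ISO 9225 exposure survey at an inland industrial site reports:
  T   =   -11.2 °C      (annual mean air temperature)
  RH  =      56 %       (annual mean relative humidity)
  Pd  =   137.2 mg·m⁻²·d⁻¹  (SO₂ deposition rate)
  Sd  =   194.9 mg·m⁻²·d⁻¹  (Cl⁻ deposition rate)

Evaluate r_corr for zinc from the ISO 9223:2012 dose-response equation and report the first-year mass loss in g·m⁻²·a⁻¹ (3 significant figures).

zinc: f(T) = +0.038·(T−10) [T≤10 °C] = -0.8056
  sulphur-dioxide contribution → 0.6605 μm/a
  chloride contribution → 0.2135 μm/a
  total first-year rate 0.874 μm/a
Convert to mass loss: 0.874 μm/a × 7.14 g/cm³ = 6.24 g·m⁻²·a⁻¹

r_corr = 6.24 g·m⁻²·a⁻¹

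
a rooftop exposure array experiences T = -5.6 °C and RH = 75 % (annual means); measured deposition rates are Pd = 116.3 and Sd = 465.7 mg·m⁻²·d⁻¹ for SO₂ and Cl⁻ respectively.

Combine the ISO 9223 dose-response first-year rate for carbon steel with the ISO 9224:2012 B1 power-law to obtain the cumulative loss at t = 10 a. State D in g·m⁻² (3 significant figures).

carbon steel: T≤10 °C ⇒ hinge +0.150·(-5.6−10) = -2.3400
  SO₂ term: 1.77·116.3^0.52·exp(0.02·75-2.3400) = 9.063
  Cl⁻ term: 0.102·465.7^0.62·exp(0.033·75+0.04·-5.6) = 43.69
  sum: 9.063 + 43.69 → r_corr = 52.76 μm/a
Long-term exponent b (ISO 9224 Table 2, B1) = 0.523
  D(10) = 52.76 × 10^0.523 = 52.76 × 3.334 = 175.9 μm
  Mass loss = 175.9 μm × 7.85 g/cm³ = 1381 g·m⁻²

D(10) = 1.38e+03 g·m⁻²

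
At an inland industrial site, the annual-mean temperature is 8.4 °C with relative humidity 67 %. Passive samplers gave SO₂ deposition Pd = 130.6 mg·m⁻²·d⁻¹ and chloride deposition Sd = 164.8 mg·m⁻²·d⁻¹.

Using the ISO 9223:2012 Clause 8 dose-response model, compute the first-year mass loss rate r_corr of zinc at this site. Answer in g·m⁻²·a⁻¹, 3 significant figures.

r_corr = 24.1 g·m⁻²·a⁻¹

zinc: T≤10 °C ⇒ hinge +0.038·(8.4−10) = -0.0608
  sulphur-dioxide contribution → 2.258 μm/a
  chloride contribution → 1.121 μm/a
  ⇒ r_corr(zinc) = 3.379 μm/a
Convert to mass loss: 3.379 μm/a × 7.14 g/cm³ = 24.12 g·m⁻²·a⁻¹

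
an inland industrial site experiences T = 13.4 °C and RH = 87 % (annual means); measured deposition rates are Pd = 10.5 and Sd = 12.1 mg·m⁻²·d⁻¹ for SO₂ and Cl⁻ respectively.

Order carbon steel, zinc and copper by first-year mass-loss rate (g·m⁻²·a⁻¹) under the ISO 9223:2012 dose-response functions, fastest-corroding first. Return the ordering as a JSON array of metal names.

["carbon steel", "copper", "zinc"]

carbon steel: T>10 °C ⇒ hinge -0.054·(13.4−10) = -0.1836
  Pd branch = 1.77·Pd^0.52·e^(0.02·RH+f) = 28.51 μm/a
  Sd branch = 0.102·Sd^0.62·e^(0.033·RH+0.04·T) = 14.44 μm/a
  r_corr = 28.51 + 14.44 = 42.95 μm/a
  mass loss = 42.95 μm/a × 7.85 g/cm³ = 337.1 g·m⁻²·a⁻¹
zinc: f(T) = -0.071·(T−10) [T>10 °C] = -0.2414
  SO₂ term: 0.0129·10.5^0.44·exp(0.046·87-0.2414) = 1.56
  Sd branch = 0.0175·Sd^0.57·e^(0.008·RH+0.085·T) = 0.4541 μm/a
  sum: 1.56 + 0.4541 → r_corr = 2.014 μm/a
  mass loss = 2.014 μm/a × 7.14 g/cm³ = 14.38 g·m⁻²·a⁻¹
copper: T>10 °C ⇒ hinge -0.080·(13.4−10) = -0.2720
  SO₂ term: 0.0053·10.5^0.26·exp(0.059·87-0.2720) = 1.262
  Sd branch = 0.01025·Sd^0.27·e^(0.036·RH+0.049·T) = 0.8881 μm/a
  sum: 1.262 + 0.8881 → r_corr = 2.15 μm/a
  mass loss = 2.15 μm/a × 8.96 g/cm³ = 19.26 g·m⁻²·a⁻¹
Ordering by g·m⁻²·a⁻¹: carbon steel (337) > copper (19.3) > zinc (14.4)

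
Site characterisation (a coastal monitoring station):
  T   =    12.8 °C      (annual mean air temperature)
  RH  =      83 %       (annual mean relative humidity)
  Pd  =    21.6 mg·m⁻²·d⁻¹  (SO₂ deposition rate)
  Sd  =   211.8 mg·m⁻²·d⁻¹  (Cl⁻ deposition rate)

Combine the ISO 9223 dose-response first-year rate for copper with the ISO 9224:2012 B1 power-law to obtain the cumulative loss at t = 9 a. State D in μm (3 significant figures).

D(9) = 12.5 μm

copper: temperature factor f = -0.080·(2.8) = -0.2240
  SO₂ term: 0.0053·21.6^0.26·exp(0.059·83-0.2240) = 1.261
  Cl⁻ term: 0.01025·211.8^0.27·exp(0.036·83+0.049·12.8) = 1.617
  r_corr = 1.261 + 1.617 = 2.878 μm/a
Power-law: D(9) = r_corr · 9^0.667
  D(9) = 2.878 × 9^0.667 = 2.878 × 4.33 = 12.46 μm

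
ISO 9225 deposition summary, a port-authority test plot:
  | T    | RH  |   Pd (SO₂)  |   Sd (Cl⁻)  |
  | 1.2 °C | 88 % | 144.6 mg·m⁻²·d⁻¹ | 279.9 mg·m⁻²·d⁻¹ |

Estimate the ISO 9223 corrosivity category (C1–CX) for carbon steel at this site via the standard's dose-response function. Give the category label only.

C5

carbon steel: T≤10 °C ⇒ hinge +0.150·(1.2−10) = -1.3200
  SO₂ term: 1.77·144.6^0.52·exp(0.02·88-1.3200) = 36.5
  Cl⁻ term: 0.102·279.9^0.62·exp(0.033·88+0.04·1.2) = 64.24
  r_corr = 36.5 + 64.24 = 100.7 μm/a
Category bounds: 80…200 μm/a bracket r_corr ⇒ C5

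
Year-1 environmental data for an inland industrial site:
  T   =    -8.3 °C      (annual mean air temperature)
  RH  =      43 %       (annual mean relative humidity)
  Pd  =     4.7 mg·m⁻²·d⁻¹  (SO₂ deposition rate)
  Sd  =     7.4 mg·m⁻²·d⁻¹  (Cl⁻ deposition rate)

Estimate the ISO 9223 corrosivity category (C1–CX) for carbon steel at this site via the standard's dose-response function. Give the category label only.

carbon steel: T≤10 °C ⇒ hinge +0.150·(-8.3−10) = -2.7450
  Pd branch = 1.77·Pd^0.52·e^(0.02·RH+f) = 0.6009 μm/a
  Cl⁻ term: 0.102·7.4^0.62·exp(0.033·43+0.04·-8.3) = 1.046
  sum: 0.6009 + 1.046 → r_corr = 1.647 μm/a
1.65 μm/a falls in (1.3, 25] for carbon steel → category C2

C2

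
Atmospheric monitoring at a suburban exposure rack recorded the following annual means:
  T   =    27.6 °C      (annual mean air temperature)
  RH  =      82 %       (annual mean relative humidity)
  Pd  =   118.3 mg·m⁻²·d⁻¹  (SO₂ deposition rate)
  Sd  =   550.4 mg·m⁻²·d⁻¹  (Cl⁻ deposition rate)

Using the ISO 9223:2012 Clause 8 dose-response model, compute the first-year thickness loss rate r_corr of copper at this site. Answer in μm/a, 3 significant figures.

copper: temperature factor f = -0.080·(17.6) = -1.4080
  SO₂ term: 0.0053·118.3^0.26·exp(0.059·82-1.4080) = 0.5661
  Sd branch = 0.01025·Sd^0.27·e^(0.036·RH+0.049·T) = 4.17 μm/a
  sum: 0.5661 + 4.17 → r_corr = 4.736 μm/a

r_corr = 4.74 μm/a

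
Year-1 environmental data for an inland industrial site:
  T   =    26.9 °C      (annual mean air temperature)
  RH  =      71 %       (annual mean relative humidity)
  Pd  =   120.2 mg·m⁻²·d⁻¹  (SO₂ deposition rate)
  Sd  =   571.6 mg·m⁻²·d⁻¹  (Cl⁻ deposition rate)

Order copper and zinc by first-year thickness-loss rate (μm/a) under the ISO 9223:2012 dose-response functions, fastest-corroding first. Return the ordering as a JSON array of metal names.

["zinc", "copper"]

copper: temperature factor f = -0.080·(16.9) = -1.3520
  SO₂ term: 0.0053·120.2^0.26·exp(0.059·71-1.3520) = 0.3142
  Sd branch = 0.01025·Sd^0.27·e^(0.036·RH+0.049·T) = 2.739 μm/a
  r_corr = 0.3142 + 2.739 = 3.053 μm/a
zinc: temperature factor f = -0.071·(16.9) = -1.1999
  Pd branch = 0.0129·Pd^0.44·e^(0.046·RH+f) = 0.8376 μm/a
  Cl⁻ term: 0.0175·571.6^0.57·exp(0.008·71+0.085·26.9) = 11.33
  sum: 0.8376 + 11.33 → r_corr = 12.17 μm/a
Ordering by μm/a: zinc (12.2) > copper (3.05)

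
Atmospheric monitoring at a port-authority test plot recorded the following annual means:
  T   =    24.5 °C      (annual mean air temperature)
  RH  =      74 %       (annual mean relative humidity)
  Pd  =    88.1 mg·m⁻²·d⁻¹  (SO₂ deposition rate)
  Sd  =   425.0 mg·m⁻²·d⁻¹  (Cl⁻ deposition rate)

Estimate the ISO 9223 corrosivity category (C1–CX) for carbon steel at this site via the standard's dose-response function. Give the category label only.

C5

carbon steel: T>10 °C ⇒ hinge -0.054·(24.5−10) = -0.7830
  SO₂ term: 1.77·88.1^0.52·exp(0.02·74-0.7830) = 36.48
  Cl⁻ term: 0.102·425.0^0.62·exp(0.033·74+0.04·24.5) = 133.2
  r_corr = 36.48 + 133.2 = 169.6 μm/a
Category bounds: 80…200 μm/a bracket r_corr ⇒ C5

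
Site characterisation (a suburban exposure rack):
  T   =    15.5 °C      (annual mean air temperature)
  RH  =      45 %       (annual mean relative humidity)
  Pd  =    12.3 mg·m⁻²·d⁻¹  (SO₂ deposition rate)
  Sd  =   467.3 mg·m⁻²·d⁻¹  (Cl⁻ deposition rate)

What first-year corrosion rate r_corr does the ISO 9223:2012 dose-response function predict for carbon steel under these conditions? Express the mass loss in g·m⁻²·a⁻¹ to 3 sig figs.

r_corr = 391 g·m⁻²·a⁻¹

carbon steel: T>10 °C ⇒ hinge -0.054·(15.5−10) = -0.2970
  SO₂ term: 1.77·12.3^0.52·exp(0.02·45-0.2970) = 11.93
  Sd branch = 0.102·Sd^0.62·e^(0.033·RH+0.04·T) = 37.84 μm/a
  r_corr = 11.93 + 37.84 = 49.77 μm/a
Convert to mass loss: 49.77 μm/a × 7.85 g/cm³ = 390.7 g·m⁻²·a⁻¹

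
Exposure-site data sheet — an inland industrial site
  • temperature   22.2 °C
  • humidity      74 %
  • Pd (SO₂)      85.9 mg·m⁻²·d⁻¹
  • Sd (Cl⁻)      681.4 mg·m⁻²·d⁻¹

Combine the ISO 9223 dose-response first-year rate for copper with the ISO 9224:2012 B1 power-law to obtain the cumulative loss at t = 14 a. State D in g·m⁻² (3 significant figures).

copper: temperature factor f = -0.080·(12.2) = -0.9760
  sulphur-dioxide contribution → 0.5005 μm/a
  chloride contribution → 2.542 μm/a
  total first-year rate 3.042 μm/a
Power-law: D(14) = r_corr · 14^0.667
  D(14) = 3.042 × 14^0.667 = 3.042 × 5.814 = 17.69 μm
  Mass loss = 17.69 μm × 8.96 g/cm³ = 158.5 g·m⁻²

D(14) = 158 g·m⁻²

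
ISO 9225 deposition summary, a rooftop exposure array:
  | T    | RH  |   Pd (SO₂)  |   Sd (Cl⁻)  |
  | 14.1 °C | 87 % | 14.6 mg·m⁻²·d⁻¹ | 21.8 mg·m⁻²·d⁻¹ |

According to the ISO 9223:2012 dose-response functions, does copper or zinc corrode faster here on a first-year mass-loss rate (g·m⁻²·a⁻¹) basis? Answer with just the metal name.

copper

copper: f(T) = -0.080·(T−10) [T>10 °C] = -0.3280
  SO₂ term: 0.0053·14.6^0.26·exp(0.059·87-0.3280) = 1.3
  Cl⁻ term: 0.01025·21.8^0.27·exp(0.036·87+0.049·14.1) = 1.077
  sum: 1.3 + 1.077 → r_corr = 2.377 μm/a
  mass loss = 2.377 μm/a × 8.96 g/cm³ = 21.3 g·m⁻²·a⁻¹
zinc: temperature factor f = -0.071·(4.1) = -0.2911
  SO₂ term: 0.0129·14.6^0.44·exp(0.046·87-0.2911) = 1.716
  Sd branch = 0.0175·Sd^0.57·e^(0.008·RH+0.085·T) = 0.6741 μm/a
  r_corr = 1.716 + 0.6741 = 2.39 μm/a
  mass loss = 2.39 μm/a × 7.14 g/cm³ = 17.07 g·m⁻²·a⁻¹
Ordering by g·m⁻²·a⁻¹: copper (21.3) > zinc (17.1)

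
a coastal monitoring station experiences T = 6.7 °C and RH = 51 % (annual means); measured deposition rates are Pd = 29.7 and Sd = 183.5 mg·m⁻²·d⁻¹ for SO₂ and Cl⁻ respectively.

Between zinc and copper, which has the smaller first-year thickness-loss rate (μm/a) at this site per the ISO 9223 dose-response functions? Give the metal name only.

zinc: f(T) = +0.038·(T−10) [T≤10 °C] = -0.1254
  sulphur-dioxide contribution → 0.5284 μm/a
  chloride contribution → 0.9075 μm/a
  total first-year rate 1.436 μm/a
copper: f(T) = +0.126·(T−10) [T≤10 °C] = -0.4158
  sulphur-dioxide contribution → 0.1712 μm/a
  chloride contribution → 0.3646 μm/a
  ⇒ r_corr(copper) = 0.5358 μm/a
Ordering by μm/a: zinc (1.44) > copper (0.536)

copper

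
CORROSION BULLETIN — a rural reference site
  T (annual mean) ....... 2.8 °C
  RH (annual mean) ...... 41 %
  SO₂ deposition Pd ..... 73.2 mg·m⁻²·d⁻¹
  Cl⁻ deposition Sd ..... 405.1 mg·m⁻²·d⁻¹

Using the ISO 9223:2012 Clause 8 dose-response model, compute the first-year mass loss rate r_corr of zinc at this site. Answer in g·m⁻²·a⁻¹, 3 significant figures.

r_corr = 9.80 g·m⁻²·a⁻¹

zinc: temperature factor f = +0.038·(-7.2) = -0.2736
  Pd branch = 0.0129·Pd^0.44·e^(0.046·RH+f) = 0.4278 μm/a
  Sd branch = 0.0175·Sd^0.57·e^(0.008·RH+0.085·T) = 0.9444 μm/a
  sum: 0.4278 + 0.9444 → r_corr = 1.372 μm/a
Convert to mass loss: 1.372 μm/a × 7.14 g/cm³ = 9.797 g·m⁻²·a⁻¹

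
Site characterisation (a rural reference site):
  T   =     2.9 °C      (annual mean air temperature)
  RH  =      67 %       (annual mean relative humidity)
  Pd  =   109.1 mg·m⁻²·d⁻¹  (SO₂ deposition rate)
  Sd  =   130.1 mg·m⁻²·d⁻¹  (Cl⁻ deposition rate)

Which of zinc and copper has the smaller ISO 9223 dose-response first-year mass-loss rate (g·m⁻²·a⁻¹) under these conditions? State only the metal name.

zinc: temperature factor f = +0.038·(-7.1) = -0.2698
  sulphur-dioxide contribution → 1.693 μm/a
  chloride contribution → 0.6138 μm/a
  ⇒ r_corr(zinc) = 2.306 μm/a
  mass loss = 2.306 μm/a × 7.14 g/cm³ = 16.47 g·m⁻²·a⁻¹
copper: f(T) = +0.126·(T−10) [T≤10 °C] = -0.8946
  sulphur-dioxide contribution → 0.3823 μm/a
  chloride contribution → 0.4907 μm/a
  ⇒ r_corr(copper) = 0.873 μm/a
  mass loss = 0.873 μm/a × 8.96 g/cm³ = 7.822 g·m⁻²·a⁻¹
Ordering by g·m⁻²·a⁻¹: zinc (16.5) > copper (7.82)

copper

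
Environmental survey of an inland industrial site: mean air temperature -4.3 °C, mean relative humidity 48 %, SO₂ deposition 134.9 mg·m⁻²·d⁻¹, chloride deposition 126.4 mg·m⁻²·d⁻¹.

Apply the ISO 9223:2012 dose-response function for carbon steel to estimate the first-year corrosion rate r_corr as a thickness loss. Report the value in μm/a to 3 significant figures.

carbon steel: T≤10 °C ⇒ hinge +0.150·(-4.3−10) = -2.1450
  SO₂ term: 1.77·134.9^0.52·exp(0.02·48-2.1450) = 6.933
  Cl⁻ term: 0.102·126.4^0.62·exp(0.033·48+0.04·-4.3) = 8.412
  sum: 6.933 + 8.412 → r_corr = 15.35 μm/a

r_corr = 15.3 μm/a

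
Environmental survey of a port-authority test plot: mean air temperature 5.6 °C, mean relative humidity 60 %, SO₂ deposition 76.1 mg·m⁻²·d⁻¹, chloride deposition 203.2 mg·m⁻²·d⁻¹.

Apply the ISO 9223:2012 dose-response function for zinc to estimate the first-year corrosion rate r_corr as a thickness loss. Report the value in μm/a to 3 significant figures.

r_corr = 2.10 μm/a

zinc: T≤10 °C ⇒ hinge +0.038·(5.6−10) = -0.1672
  Pd branch = 0.0129·Pd^0.44·e^(0.046·RH+f) = 1.16 μm/a
  Cl⁻ term: 0.0175·203.2^0.57·exp(0.008·60+0.085·5.6) = 0.9413
  r_corr = 1.16 + 0.9413 = 2.101 μm/a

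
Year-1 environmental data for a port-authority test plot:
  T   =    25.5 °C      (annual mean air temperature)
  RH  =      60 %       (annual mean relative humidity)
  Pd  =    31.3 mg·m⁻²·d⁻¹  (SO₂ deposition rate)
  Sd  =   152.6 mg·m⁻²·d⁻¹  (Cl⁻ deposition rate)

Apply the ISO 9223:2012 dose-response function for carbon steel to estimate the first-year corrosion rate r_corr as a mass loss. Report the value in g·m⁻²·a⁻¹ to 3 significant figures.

carbon steel: f(T) = -0.054·(T−10) [T>10 °C] = -0.8370
  sulphur-dioxide contribution → 15.25 μm/a
  chloride contribution → 46.27 μm/a
  total first-year rate 61.52 μm/a
Convert to mass loss: 61.52 μm/a × 7.85 g/cm³ = 482.9 g·m⁻²·a⁻¹

r_corr = 483 g·m⁻²·a⁻¹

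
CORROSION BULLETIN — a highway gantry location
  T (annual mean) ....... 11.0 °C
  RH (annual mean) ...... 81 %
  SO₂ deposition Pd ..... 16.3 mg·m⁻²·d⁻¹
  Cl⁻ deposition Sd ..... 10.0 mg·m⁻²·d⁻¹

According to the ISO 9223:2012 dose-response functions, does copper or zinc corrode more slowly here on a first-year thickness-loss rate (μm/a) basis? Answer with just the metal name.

copper: f(T) = -0.080·(T−10) [T>10 °C] = -0.0800
  SO₂ term: 0.0053·16.3^0.26·exp(0.059·81-0.0800) = 1.203
  Cl⁻ term: 0.01025·10.0^0.27·exp(0.036·81+0.049·11.0) = 0.6042
  sum: 1.203 + 0.6042 → r_corr = 1.807 μm/a
zinc: T>10 °C ⇒ hinge -0.071·(11.0−10) = -0.0710
  SO₂ term: 0.0129·16.3^0.44·exp(0.046·81-0.0710) = 1.703
  Sd branch = 0.0175·Sd^0.57·e^(0.008·RH+0.085·T) = 0.3166 μm/a
  sum: 1.703 + 0.3166 → r_corr = 2.02 μm/a
Ordering by μm/a: zinc (2.02) > copper (1.81)

copper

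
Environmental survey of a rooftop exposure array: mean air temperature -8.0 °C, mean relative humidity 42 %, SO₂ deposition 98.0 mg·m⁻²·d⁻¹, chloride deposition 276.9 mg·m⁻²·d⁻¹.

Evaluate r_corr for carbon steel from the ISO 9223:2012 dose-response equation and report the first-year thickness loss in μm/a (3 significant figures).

r_corr = 12.7 μm/a

carbon steel: f(T) = +0.150·(T−10) [T≤10 °C] = -2.7000
  SO₂ term: 1.77·98.0^0.52·exp(0.02·42-2.7000) = 2.99
  Sd branch = 0.102·Sd^0.62·e^(0.033·RH+0.04·T) = 9.678 μm/a
  sum: 2.99 + 9.678 → r_corr = 12.67 μm/a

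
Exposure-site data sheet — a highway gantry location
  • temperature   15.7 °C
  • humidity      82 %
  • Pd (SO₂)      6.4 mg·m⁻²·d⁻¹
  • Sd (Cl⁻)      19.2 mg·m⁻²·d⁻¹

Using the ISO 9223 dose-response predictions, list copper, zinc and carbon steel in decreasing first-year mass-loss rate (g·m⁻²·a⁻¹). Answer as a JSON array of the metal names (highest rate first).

copper: T>10 °C ⇒ hinge -0.080·(15.7−10) = -0.4560
  sulphur-dioxide contribution → 0.687 μm/a
  chloride contribution → 0.9405 μm/a
  total first-year rate 1.627 μm/a
  mass loss = 1.627 μm/a × 8.96 g/cm³ = 14.58 g·m⁻²·a⁻¹
zinc: temperature factor f = -0.071·(5.7) = -0.4047
  sulphur-dioxide contribution → 0.8467 μm/a
  chloride contribution → 0.6902 μm/a
  ⇒ r_corr(zinc) = 1.537 μm/a
  mass loss = 1.537 μm/a × 7.14 g/cm³ = 10.97 g·m⁻²·a⁻¹
carbon steel: T>10 °C ⇒ hinge -0.054·(15.7−10) = -0.3078
  sulphur-dioxide contribution → 17.61 μm/a
  chloride contribution → 17.87 μm/a
  ⇒ r_corr(carbon steel) = 35.48 μm/a
  mass loss = 35.48 μm/a × 7.85 g/cm³ = 278.5 g·m⁻²·a⁻¹
Ordering by g·m⁻²·a⁻¹: carbon steel (279) > copper (14.6) > zinc (11)

["carbon steel", "copper", "zinc"]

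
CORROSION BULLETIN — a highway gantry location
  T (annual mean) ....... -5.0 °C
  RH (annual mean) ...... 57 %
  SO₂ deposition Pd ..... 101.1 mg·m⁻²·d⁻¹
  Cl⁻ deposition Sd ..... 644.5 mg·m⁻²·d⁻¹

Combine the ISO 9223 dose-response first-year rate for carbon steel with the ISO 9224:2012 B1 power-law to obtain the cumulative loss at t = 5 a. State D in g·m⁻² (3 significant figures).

D(5) = 668 g·m⁻²

carbon steel: T≤10 °C ⇒ hinge +0.150·(-5.0−10) = -2.2500
  SO₂ term: 1.77·101.1^0.52·exp(0.02·57-2.2500) = 6.432
  Cl⁻ term: 0.102·644.5^0.62·exp(0.033·57+0.04·-5.0) = 30.23
  sum: 6.432 + 30.23 → r_corr = 36.66 μm/a
Power-law: D(5) = r_corr · 5^0.523
  D(5) = 36.66 × 5^0.523 = 36.66 × 2.32 = 85.06 μm
  Mass loss = 85.06 μm × 7.85 g/cm³ = 667.7 g·m⁻²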